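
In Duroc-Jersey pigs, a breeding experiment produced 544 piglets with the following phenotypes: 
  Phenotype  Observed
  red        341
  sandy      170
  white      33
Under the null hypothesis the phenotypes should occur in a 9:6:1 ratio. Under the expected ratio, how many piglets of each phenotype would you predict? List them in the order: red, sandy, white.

306, 204, 34

Expected counts for N = 544 under a 9:6:1 ratio (total parts = 16):
  red: 544 × 9/16 = 306
  sandy: 544 × 6/16 = 204
  white: 544 × 1/16 = 34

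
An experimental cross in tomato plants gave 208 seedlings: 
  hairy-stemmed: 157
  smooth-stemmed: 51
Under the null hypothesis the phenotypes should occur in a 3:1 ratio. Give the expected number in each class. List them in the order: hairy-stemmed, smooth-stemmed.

The 3:1 ratio has 4 parts, so with N = 208 the expected counts are:
  hairy-stemmed: 208 × 3/4 = 156
  smooth-stemmed: 208 × 1/4 = 52

156, 52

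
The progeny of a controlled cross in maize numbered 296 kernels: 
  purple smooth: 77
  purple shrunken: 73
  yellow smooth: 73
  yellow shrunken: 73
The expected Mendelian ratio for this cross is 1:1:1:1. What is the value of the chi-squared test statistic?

0.162

Under the 1:1:1:1 hypothesis (Σ ratio = 4, N = 296):
  purple smooth: 296 × 1/4 = 74
  purple shrunken: 296 × 1/4 = 74
  yellow smooth: 296 × 1/4 = 74
  yellow shrunken: 296 × 1/4 = 74
χ² = Σ (O − E)² / E
  purple smooth: (77 − 74)² / 74 = 0.1216
  purple shrunken: (73 − 74)² / 74 = 0.0135
  yellow smooth: (73 − 74)² / 74 = 0.0135
  yellow shrunken: (73 − 74)² / 74 = 0.0135
χ² = 0.1216 + 0.0135 + 0.0135 + 0.0135 = 0.1621 ≈ 0.162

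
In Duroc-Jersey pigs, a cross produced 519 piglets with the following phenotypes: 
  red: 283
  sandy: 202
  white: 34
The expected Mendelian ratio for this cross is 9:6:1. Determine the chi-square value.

Expected counts for N = 519 under a 9:6:1 ratio (total parts = 16):
  red: 519 × 9/16 = 291.9375
  sandy: 519 × 6/16 = 194.625
  white: 519 × 1/16 = 32.4375
χ² = Σ (O − E)² / E
  red: (283 − 291.9375)² / 291.9375 = 0.2736
  sandy: (202 − 194.625)² / 194.625 = 0.2795
  white: (34 − 32.4375)² / 32.4375 = 0.0753
χ² = 0.2736 + 0.2795 + 0.0753 = 0.6284 ≈ 0.628

0.628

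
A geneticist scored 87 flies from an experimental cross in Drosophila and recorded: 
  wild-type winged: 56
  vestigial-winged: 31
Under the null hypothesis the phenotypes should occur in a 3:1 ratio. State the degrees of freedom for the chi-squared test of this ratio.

1

A goodness-of-fit test with 2 phenotype classes has df = 2 − 1 = 1.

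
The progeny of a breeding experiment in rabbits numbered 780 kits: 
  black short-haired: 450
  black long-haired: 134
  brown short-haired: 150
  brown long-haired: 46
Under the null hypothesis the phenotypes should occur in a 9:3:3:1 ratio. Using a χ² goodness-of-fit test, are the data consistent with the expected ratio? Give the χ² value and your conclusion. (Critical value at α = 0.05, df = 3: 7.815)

Under the 9:3:3:1 hypothesis (Σ ratio = 16, N = 780):
  black short-haired: 780 × 9/16 = 438.75
  black long-haired: 780 × 3/16 = 146.25
  brown short-haired: 780 × 3/16 = 146.25
  brown long-haired: 780 × 1/16 = 48.75
χ² = Σ (O − E)² / E
  black short-haired: (450 − 438.75)² / 438.75 = 0.2885
  black long-haired: (134 − 146.25)² / 146.25 = 1.0261
  brown short-haired: (150 − 146.25)² / 146.25 = 0.0962
  brown long-haired: (46 − 48.75)² / 48.75 = 0.1551
χ² = 0.2885 + 1.0261 + 0.0962 + 0.1551 = 1.5659 ≈ 1.566
Degrees of freedom = 4 − 1 = 3; critical value at α = 0.05 is 7.815.
Since 1.566 < 7.815, we fail to reject the null hypothesis — the data are consistent with the 9:3:3:1 ratio.

1.566; consistent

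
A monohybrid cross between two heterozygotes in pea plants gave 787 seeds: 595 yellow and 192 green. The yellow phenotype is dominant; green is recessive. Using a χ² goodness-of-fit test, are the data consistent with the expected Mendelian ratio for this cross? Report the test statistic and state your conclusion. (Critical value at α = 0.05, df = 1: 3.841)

For a monohybrid cross between heterozygotes with complete dominance, the expected phenotypic ratio is 3:1.
Under the 3:1 hypothesis (Σ ratio = 4, N = 787):
  yellow: 787 × 3/4 = 590.25
  green: 787 × 1/4 = 196.75
χ² = Σ (O − E)² / E
  yellow: (595 − 590.25)² / 590.25 = 0.0382
  green: (192 − 196.75)² / 196.75 = 0.1147
χ² = 0.0382 + 0.1147 = 0.1529 ≈ 0.153
Degrees of freedom = 2 − 1 = 1; critical value at α = 0.05 is 3.841.
Since 0.153 < 3.841, we fail to reject the null hypothesis — the data are consistent with the 3:1 ratio.

0.153; consistent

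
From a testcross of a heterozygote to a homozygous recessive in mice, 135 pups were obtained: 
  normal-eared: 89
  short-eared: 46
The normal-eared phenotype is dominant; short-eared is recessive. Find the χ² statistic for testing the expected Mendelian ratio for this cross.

A testcross of a heterozygote (Aa × aa) gives a 1:1 phenotypic ratio.
The 1:1 ratio has 2 parts, so with N = 135 the expected counts are:
  normal-eared: 135 × 1/2 = 67.5
  short-eared: 135 × 1/2 = 67.5
χ² = Σ (O − E)² / E
  normal-eared: (89 − 67.5)² / 67.5 = 6.8481
  short-eared: (46 − 67.5)² / 67.5 = 6.8481
χ² = 6.8481 + 6.8481 = 13.6962 ≈ 13.696

13.696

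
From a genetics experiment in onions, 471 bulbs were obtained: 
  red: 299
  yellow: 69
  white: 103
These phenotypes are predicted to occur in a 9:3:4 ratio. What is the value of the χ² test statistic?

Expected counts for N = 471 under a 9:3:4 ratio (total parts = 16):
  red: 471 × 9/16 = 264.9375
  yellow: 471 × 3/16 = 88.3125
  white: 471 × 4/16 = 117.75
χ² = Σ (O − E)² / E
  red: (299 − 264.9375)² / 264.9375 = 4.3793
  yellow: (69 − 88.3125)² / 88.3125 = 4.2233
  white: (103 − 117.75)² / 117.75 = 1.8477
χ² = 4.3793 + 4.2233 + 1.8477 = 10.4503 ≈ 10.450

10.450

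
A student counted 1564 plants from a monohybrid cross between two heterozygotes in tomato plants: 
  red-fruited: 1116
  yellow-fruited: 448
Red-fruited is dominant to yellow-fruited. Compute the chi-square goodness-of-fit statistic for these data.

For a monohybrid cross between heterozygotes with complete dominance, the expected phenotypic ratio is 3:1.
Under the 3:1 hypothesis (Σ ratio = 4, N = 1564):
  red-fruited: 1564 × 3/4 = 1173
  yellow-fruited: 1564 × 1/4 = 391
χ² = Σ (O − E)² / E
  red-fruited: (1116 − 1173)² / 1173 = 2.7698
  yellow-fruited: (448 − 391)² / 391 = 8.3095
χ² = 2.7698 + 8.3095 = 11.0793 ≈ 11.079

11.079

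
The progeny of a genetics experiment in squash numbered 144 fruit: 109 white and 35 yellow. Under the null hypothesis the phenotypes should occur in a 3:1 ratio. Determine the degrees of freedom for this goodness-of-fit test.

1

A goodness-of-fit test with 2 phenotype classes has df = 2 − 1 = 1.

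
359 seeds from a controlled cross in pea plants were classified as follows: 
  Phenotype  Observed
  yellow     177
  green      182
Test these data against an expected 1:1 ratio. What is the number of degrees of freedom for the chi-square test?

A goodness-of-fit test with 2 phenotype classes has df = 2 − 1 = 1.

1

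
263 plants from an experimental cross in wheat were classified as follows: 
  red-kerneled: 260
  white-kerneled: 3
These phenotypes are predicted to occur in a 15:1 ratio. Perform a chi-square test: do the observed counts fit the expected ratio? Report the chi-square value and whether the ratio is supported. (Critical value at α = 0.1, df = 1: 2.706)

The 15:1 ratio has 16 parts, so with N = 263 the expected counts are:
  red-kerneled: 263 × 15/16 = 246.5625
  white-kerneled: 263 × 1/16 = 16.4375
χ² = Σ (O − E)² / E
  red-kerneled: (260 − 246.5625)² / 246.5625 = 0.7323
  white-kerneled: (3 − 16.4375)² / 16.4375 = 10.9850
χ² = 0.7323 + 10.9850 = 11.7173 ≈ 11.717
Degrees of freedom = 2 − 1 = 1; critical value at α = 0.1 is 2.706.
Since 11.717 > 2.706, we reject the null hypothesis — the data do not fit the 15:1 ratio.

11.717; not consistent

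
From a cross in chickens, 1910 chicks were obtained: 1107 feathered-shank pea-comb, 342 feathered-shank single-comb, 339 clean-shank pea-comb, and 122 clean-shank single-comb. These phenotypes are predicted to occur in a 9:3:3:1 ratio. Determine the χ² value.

Under the 9:3:3:1 hypothesis (Σ ratio = 16, N = 1910):
  feathered-shank pea-comb: 1910 × 9/16 = 1074.375
  feathered-shank single-comb: 1910 × 3/16 = 358.125
  clean-shank pea-comb: 1910 × 3/16 = 358.125
  clean-shank single-comb: 1910 × 1/16 = 119.375
χ² = Σ (O − E)² / E
  feathered-shank pea-comb: (1107 − 1074.375)² / 1074.375 = 0.9907
  feathered-shank single-comb: (342 − 358.125)² / 358.125 = 0.7260
  clean-shank pea-comb: (339 − 358.125)² / 358.125 = 1.0213
  clean-shank single-comb: (122 − 119.375)² / 119.375 = 0.0577
χ² = 0.9907 + 0.7260 + 1.0213 + 0.0577 = 2.7957 ≈ 2.796

2.796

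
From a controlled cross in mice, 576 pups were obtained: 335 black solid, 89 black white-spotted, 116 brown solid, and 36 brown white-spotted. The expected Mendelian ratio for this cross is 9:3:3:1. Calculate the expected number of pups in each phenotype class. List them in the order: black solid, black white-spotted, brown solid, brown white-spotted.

Expected counts for N = 576 under a 9:3:3:1 ratio (total parts = 16):
  black solid: 576 × 9/16 = 324
  black white-spotted: 576 × 3/16 = 108
  brown solid: 576 × 3/16 = 108
  brown white-spotted: 576 × 1/16 = 36

324, 108, 108, 36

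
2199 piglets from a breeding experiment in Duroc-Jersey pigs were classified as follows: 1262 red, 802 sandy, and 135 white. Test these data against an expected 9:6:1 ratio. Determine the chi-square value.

Total ratio parts = 16. Expected numbers out of 2199:
  red: 2199 × 9/16 = 1236.9375
  sandy: 2199 × 6/16 = 824.625
  white: 2199 × 1/16 = 137.4375
χ² = Σ (O − E)² / E
  red: (1262 − 1236.9375)² / 1236.9375 = 0.5078
  sandy: (802 − 824.625)² / 824.625 = 0.6208
  white: (135 − 137.4375)² / 137.4375 = 0.0432
χ² = 0.5078 + 0.6208 + 0.0432 = 1.1718 ≈ 1.172

1.172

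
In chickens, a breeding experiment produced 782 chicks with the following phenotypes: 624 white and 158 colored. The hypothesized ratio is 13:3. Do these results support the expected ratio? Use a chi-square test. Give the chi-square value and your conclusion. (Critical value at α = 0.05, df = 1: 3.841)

Expected counts for N = 782 under a 13:3 ratio (total parts = 16):
  white: 782 × 13/16 = 635.375
  colored: 782 × 3/16 = 146.625
χ² = Σ (O − E)² / E
  white: (624 − 635.375)² / 635.375 = 0.2036
  colored: (158 − 146.625)² / 146.625 = 0.8825
χ² = 0.2036 + 0.8825 = 1.0861 ≈ 1.086
Degrees of freedom = 2 − 1 = 1; critical value at α = 0.05 is 3.841.
Since 1.086 < 3.841, we fail to reject the null hypothesis — the data are consistent with the 13:3 ratio.

1.086; consistent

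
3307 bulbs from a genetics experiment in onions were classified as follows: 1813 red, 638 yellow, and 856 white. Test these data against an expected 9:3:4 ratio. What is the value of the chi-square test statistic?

Total ratio parts = 16. Expected numbers out of 3307:
  red: 3307 × 9/16 = 1860.1875
  yellow: 3307 × 3/16 = 620.0625
  white: 3307 × 4/16 = 826.75
χ² = Σ (O − E)² / E
  red: (1813 − 1860.1875)² / 1860.1875 = 1.1970
  yellow: (638 − 620.0625)² / 620.0625 = 0.5189
  white: (856 − 826.75)² / 826.75 = 1.0349
χ² = 1.1970 + 0.5189 + 1.0349 = 2.7508 ≈ 2.751

2.751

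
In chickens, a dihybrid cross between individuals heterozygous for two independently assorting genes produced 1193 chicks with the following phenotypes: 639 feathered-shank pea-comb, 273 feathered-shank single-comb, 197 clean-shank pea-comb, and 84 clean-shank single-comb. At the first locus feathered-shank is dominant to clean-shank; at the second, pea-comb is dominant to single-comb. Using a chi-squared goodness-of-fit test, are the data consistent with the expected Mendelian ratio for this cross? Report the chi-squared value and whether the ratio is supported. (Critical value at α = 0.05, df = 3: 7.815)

16.782; not consistent

A dihybrid F₂ with independent assortment and complete dominance at both loci gives a 9:3:3:1 phenotypic ratio.
Under the 9:3:3:1 hypothesis (Σ ratio = 16, N = 1193):
  feathered-shank pea-comb: 1193 × 9/16 = 671.0625
  feathered-shank single-comb: 1193 × 3/16 = 223.6875
  clean-shank pea-comb: 1193 × 3/16 = 223.6875
  clean-shank single-comb: 1193 × 1/16 = 74.5625
χ² = Σ (O − E)² / E
  feathered-shank pea-comb: (639 − 671.0625)² / 671.0625 = 1.5319
  feathered-shank single-comb: (273 − 223.6875)² / 223.6875 = 10.8711
  clean-shank pea-comb: (197 − 223.6875)² / 223.6875 = 3.1840
  clean-shank single-comb: (84 − 74.5625)² / 74.5625 = 1.1945
χ² = 1.5319 + 10.8711 + 3.1840 + 1.1945 = 16.7815 ≈ 16.782
Degrees of freedom = 4 − 1 = 3; critical value at α = 0.05 is 7.815.
Since 16.782 > 7.815, we reject the null hypothesis — the data do not fit the 9:3:3:1 ratio.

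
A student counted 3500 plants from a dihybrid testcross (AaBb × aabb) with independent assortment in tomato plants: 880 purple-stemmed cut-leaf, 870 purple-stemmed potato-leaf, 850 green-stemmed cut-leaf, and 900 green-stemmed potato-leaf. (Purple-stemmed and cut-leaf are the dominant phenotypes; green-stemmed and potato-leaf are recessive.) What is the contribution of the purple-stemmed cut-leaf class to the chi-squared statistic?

A dihybrid testcross with independent assortment gives a 1:1:1:1 ratio.
Under the 1:1:1:1 hypothesis (Σ ratio = 4, N = 3500):
  purple-stemmed cut-leaf: 3500 × 1/4 = 875
  purple-stemmed potato-leaf: 3500 × 1/4 = 875
  green-stemmed cut-leaf: 3500 × 1/4 = 875
  green-stemmed potato-leaf: 3500 × 1/4 = 875
Contribution of purple-stemmed cut-leaf: (880 − 875)² / 875 = 0.0286

0.029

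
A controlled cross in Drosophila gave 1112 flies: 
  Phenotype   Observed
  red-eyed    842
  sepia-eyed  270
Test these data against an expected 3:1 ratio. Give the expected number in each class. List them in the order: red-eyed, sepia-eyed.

Expected counts for N = 1112 under a 3:1 ratio (total parts = 4):
  red-eyed: 1112 × 3/4 = 834
  sepia-eyed: 1112 × 1/4 = 278

834, 278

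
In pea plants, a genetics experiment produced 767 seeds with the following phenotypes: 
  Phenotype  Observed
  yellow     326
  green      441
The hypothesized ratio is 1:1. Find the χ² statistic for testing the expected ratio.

17.243

Under the 1:1 hypothesis (Σ ratio = 2, N = 767):
  yellow: 767 × 1/2 = 383.5
  green: 767 × 1/2 = 383.5
χ² = Σ (O − E)² / E
  yellow: (326 − 383.5)² / 383.5 = 8.6213
  green: (441 − 383.5)² / 383.5 = 8.6213
χ² = 8.6213 + 8.6213 = 17.2426 ≈ 17.243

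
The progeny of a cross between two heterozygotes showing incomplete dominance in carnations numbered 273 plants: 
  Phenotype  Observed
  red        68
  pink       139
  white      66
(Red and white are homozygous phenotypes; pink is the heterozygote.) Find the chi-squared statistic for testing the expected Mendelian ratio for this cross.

0.121

With incomplete dominance, a heterozygote × heterozygote cross gives a 1:2:1 phenotypic ratio.
Total ratio parts = 4. Expected numbers out of 273:
  red: 273 × 1/4 = 68.25
  pink: 273 × 2/4 = 136.5
  white: 273 × 1/4 = 68.25
χ² = Σ (O − E)² / E
  red: (68 − 68.25)² / 68.25 = 0.0009
  pink: (139 − 136.5)² / 136.5 = 0.0458
  white: (66 − 68.25)² / 68.25 = 0.0742
χ² = 0.0009 + 0.0458 + 0.0742 = 0.1209 ≈ 0.121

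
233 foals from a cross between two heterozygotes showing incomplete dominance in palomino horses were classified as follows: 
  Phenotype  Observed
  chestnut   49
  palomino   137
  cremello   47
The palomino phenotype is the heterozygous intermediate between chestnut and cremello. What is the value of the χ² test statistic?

7.249

With incomplete dominance, a heterozygote × heterozygote cross gives a 1:2:1 phenotypic ratio.
Expected counts for N = 233 under a 1:2:1 ratio (total parts = 4):
  chestnut: 233 × 1/4 = 58.25
  palomino: 233 × 2/4 = 116.5
  cremello: 233 × 1/4 = 58.25
χ² = Σ (O − E)² / E
  chestnut: (49 − 58.25)² / 58.25 = 1.4689
  palomino: (137 − 116.5)² / 116.5 = 3.6073
  cremello: (47 − 58.25)² / 58.25 = 2.1727
χ² = 1.4689 + 3.6073 + 2.1727 = 7.2489 ≈ 7.249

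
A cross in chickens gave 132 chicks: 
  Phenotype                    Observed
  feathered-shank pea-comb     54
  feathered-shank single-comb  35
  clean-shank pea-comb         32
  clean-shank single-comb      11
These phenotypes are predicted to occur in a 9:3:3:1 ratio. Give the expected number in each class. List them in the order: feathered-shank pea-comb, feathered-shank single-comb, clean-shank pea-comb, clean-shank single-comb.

Expected counts for N = 132 under a 9:3:3:1 ratio (total parts = 16):
  feathered-shank pea-comb: 132 × 9/16 = 74.25
  feathered-shank single-comb: 132 × 3/16 = 24.75
  clean-shank pea-comb: 132 × 3/16 = 24.75
  clean-shank single-comb: 132 × 1/16 = 8.25

74.25, 24.75, 24.75, 8.25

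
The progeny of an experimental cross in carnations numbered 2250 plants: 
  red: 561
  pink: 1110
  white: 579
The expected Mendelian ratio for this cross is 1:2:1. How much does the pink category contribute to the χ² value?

The 1:2:1 ratio has 4 parts, so with N = 2250 the expected counts are:
  red: 2250 × 1/4 = 562.5
  pink: 2250 × 2/4 = 1125
  white: 2250 × 1/4 = 562.5
Contribution of pink: (1110 − 1125)² / 1125 = 0.2000

0.200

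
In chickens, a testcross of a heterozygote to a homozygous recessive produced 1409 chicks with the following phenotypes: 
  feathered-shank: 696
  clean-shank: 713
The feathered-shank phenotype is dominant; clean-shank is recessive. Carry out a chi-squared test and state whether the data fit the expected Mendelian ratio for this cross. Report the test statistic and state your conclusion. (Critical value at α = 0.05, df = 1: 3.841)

0.205; consistent

A testcross of a heterozygote (Aa × aa) gives a 1:1 phenotypic ratio.
Under the 1:1 hypothesis (Σ ratio = 2, N = 1409):
  feathered-shank: 1409 × 1/2 = 704.5
  clean-shank: 1409 × 1/2 = 704.5
χ² = Σ (O − E)² / E
  feathered-shank: (696 − 704.5)² / 704.5 = 0.1026
  clean-shank: (713 − 704.5)² / 704.5 = 0.1026
χ² = 0.1026 + 0.1026 = 0.2052 ≈ 0.205
Degrees of freedom = 2 − 1 = 1; critical value at α = 0.05 is 3.841.
Since 0.205 < 3.841, we fail to reject the null hypothesis — the data are consistent with the 1:1 ratio.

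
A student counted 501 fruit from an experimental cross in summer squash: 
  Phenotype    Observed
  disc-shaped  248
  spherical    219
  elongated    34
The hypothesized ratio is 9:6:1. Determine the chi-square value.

Expected counts for N = 501 under a 9:6:1 ratio (total parts = 16):
  disc-shaped: 501 × 9/16 = 281.8125
  spherical: 501 × 6/16 = 187.875
  elongated: 501 × 1/16 = 31.3125
χ² = Σ (O − E)² / E
  disc-shaped: (248 − 281.8125)² / 281.8125 = 4.0569
  spherical: (219 − 187.875)² / 187.875 = 5.1564
  elongated: (34 − 31.3125)² / 31.3125 = 0.2307
χ² = 4.0569 + 5.1564 + 0.2307 = 9.444

9.444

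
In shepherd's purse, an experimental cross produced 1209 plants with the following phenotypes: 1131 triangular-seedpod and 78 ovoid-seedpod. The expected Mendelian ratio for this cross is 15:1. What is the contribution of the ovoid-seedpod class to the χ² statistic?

Total ratio parts = 16. Expected numbers out of 1209:
  triangular-seedpod: 1209 × 15/16 = 1133.4375
  ovoid-seedpod: 1209 × 1/16 = 75.5625
Contribution of ovoid-seedpod: (78 − 75.5625)² / 75.5625 = 0.0786

0.079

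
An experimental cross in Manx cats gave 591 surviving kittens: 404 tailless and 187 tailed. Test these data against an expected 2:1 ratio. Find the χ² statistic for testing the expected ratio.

0.761

The 2:1 ratio has 3 parts, so with N = 591 the expected counts are:
  tailless: 591 × 2/3 = 394
  tailed: 591 × 1/3 = 197
χ² = Σ (O − E)² / E
  tailless: (404 − 394)² / 394 = 0.2538
  tailed: (187 − 197)² / 197 = 0.5076
χ² = 0.2538 + 0.5076 = 0.7614 ≈ 0.761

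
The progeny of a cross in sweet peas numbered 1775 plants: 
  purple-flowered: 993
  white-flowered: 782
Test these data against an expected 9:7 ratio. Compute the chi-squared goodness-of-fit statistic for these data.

Under the 9:7 hypothesis (Σ ratio = 16, N = 1775):
  purple-flowered: 1775 × 9/16 = 998.4375
  white-flowered: 1775 × 7/16 = 776.5625
χ² = Σ (O − E)² / E
  purple-flowered: (993 − 998.4375)² / 998.4375 = 0.0296
  white-flowered: (782 − 776.5625)² / 776.5625 = 0.0381
χ² = 0.0296 + 0.0381 = 0.0677 ≈ 0.068

0.068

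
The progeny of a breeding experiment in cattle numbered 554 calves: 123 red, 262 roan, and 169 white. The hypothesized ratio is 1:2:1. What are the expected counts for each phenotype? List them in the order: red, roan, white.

138.5, 277, 138.5

Total ratio parts = 4. Expected numbers out of 554:
  red: 554 × 1/4 = 138.5
  roan: 554 × 2/4 = 277
  white: 554 × 1/4 = 138.5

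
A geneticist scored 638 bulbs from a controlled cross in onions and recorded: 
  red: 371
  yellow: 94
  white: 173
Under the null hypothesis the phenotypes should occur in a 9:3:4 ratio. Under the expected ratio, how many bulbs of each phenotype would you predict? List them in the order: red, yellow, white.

358.875, 119.625, 159.5

Expected counts for N = 638 under a 9:3:4 ratio (total parts = 16):
  red: 638 × 9/16 = 358.875
  yellow: 638 × 3/16 = 119.625
  white: 638 × 4/16 = 159.5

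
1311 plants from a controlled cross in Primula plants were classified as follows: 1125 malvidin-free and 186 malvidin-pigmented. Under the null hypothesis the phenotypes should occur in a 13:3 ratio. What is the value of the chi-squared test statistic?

The 13:3 ratio has 16 parts, so with N = 1311 the expected counts are:
  malvidin-free: 1311 × 13/16 = 1065.1875
  malvidin-pigmented: 1311 × 3/16 = 245.8125
χ² = Σ (O − E)² / E
  malvidin-free: (1125 − 1065.1875)² / 1065.1875 = 3.3586
  malvidin-pigmented: (186 − 245.8125)² / 245.8125 = 14.5539
χ² = 3.3586 + 14.5539 = 17.9125 ≈ 17.913

17.913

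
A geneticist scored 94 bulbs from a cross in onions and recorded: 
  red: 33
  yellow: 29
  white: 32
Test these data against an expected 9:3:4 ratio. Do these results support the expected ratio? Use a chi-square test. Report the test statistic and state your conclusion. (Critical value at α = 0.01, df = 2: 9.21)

17.887; not consistent

Under the 9:3:4 hypothesis (Σ ratio = 16, N = 94):
  red: 94 × 9/16 = 52.875
  yellow: 94 × 3/16 = 17.625
  white: 94 × 4/16 = 23.5
χ² = Σ (O − E)² / E
  red: (33 − 52.875)² / 52.875 = 7.4707
  yellow: (29 − 17.625)² / 17.625 = 7.3413
  white: (32 − 23.5)² / 23.5 = 3.0745
χ² = 7.4707 + 7.3413 + 3.0745 = 17.8865 ≈ 17.887
Degrees of freedom = 3 − 1 = 2; critical value at α = 0.01 is 9.21.
Since 17.887 > 9.21, we reject the null hypothesis — the data do not fit the 9:3:4 ratio.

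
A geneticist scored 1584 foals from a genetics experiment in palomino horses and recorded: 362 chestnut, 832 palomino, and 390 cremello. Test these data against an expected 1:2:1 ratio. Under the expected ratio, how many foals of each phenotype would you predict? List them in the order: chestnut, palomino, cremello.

The 1:2:1 ratio has 4 parts, so with N = 1584 the expected counts are:
  chestnut: 1584 × 1/4 = 396
  palomino: 1584 × 2/4 = 792
  cremello: 1584 × 1/4 = 396

396, 792, 396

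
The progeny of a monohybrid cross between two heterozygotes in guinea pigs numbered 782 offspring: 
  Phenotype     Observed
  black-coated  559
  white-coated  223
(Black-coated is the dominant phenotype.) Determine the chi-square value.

5.158

For a monohybrid cross between heterozygotes with complete dominance, the expected phenotypic ratio is 3:1.
Under the 3:1 hypothesis (Σ ratio = 4, N = 782):
  black-coated: 782 × 3/4 = 586.5
  white-coated: 782 × 1/4 = 195.5
χ² = Σ (O − E)² / E
  black-coated: (559 − 586.5)² / 586.5 = 1.2894
  white-coated: (223 − 195.5)² / 195.5 = 3.8683
χ² = 1.2894 + 3.8683 = 5.1577 ≈ 5.158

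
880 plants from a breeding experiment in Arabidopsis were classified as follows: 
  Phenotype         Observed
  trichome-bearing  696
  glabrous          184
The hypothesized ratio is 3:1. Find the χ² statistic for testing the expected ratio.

7.855

Under the 3:1 hypothesis (Σ ratio = 4, N = 880):
  trichome-bearing: 880 × 3/4 = 660
  glabrous: 880 × 1/4 = 220
χ² = Σ (O − E)² / E
  trichome-bearing: (696 − 660)² / 660 = 1.9636
  glabrous: (184 − 220)² / 220 = 5.8909
χ² = 1.9636 + 5.8909 = 7.8545 ≈ 7.855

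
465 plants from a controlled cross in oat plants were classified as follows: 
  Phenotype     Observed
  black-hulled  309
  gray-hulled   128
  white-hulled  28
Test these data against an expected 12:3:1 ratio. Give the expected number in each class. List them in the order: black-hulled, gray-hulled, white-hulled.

Total ratio parts = 16. Expected numbers out of 465:
  black-hulled: 465 × 12/16 = 348.75
  gray-hulled: 465 × 3/16 = 87.1875
  white-hulled: 465 × 1/16 = 29.0625

348.75, 87.1875, 29.0625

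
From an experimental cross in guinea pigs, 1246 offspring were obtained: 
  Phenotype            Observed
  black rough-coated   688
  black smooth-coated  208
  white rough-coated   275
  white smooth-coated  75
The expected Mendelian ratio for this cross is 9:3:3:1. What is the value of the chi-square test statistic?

Total ratio parts = 16. Expected numbers out of 1246:
  black rough-coated: 1246 × 9/16 = 700.875
  black smooth-coated: 1246 × 3/16 = 233.625
  white rough-coated: 1246 × 3/16 = 233.625
  white smooth-coated: 1246 × 1/16 = 77.875
χ² = Σ (O − E)² / E
  black rough-coated: (688 − 700.875)² / 700.875 = 0.2365
  black smooth-coated: (208 − 233.625)² / 233.625 = 2.8107
  white rough-coated: (275 − 233.625)² / 233.625 = 7.3275
  white smooth-coated: (75 − 77.875)² / 77.875 = 0.1061
χ² = 0.2365 + 2.8107 + 7.3275 + 0.1061 = 10.4808 ≈ 10.481

10.481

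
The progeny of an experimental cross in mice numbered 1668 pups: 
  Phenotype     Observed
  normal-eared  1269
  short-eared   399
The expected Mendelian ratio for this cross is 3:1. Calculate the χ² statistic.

1.036

The 3:1 ratio has 4 parts, so with N = 1668 the expected counts are:
  normal-eared: 1668 × 3/4 = 1251
  short-eared: 1668 × 1/4 = 417
χ² = Σ (O − E)² / E
  normal-eared: (1269 − 1251)² / 1251 = 0.2590
  short-eared: (399 − 417)² / 417 = 0.7770
χ² = 0.2590 + 0.7770 = 1.036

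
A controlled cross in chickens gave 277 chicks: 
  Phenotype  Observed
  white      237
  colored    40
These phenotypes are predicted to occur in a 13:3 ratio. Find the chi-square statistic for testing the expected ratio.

3.377

Under the 13:3 hypothesis (Σ ratio = 16, N = 277):
  white: 277 × 13/16 = 225.0625
  colored: 277 × 3/16 = 51.9375
χ² = Σ (O − E)² / E
  white: (237 − 225.0625)² / 225.0625 = 0.6332
  colored: (40 − 51.9375)² / 51.9375 = 2.7438
χ² = 0.6332 + 2.7438 = 3.377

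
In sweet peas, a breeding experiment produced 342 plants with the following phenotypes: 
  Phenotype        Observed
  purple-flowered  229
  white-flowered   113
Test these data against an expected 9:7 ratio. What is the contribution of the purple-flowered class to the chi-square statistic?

The 9:7 ratio has 16 parts, so with N = 342 the expected counts are:
  purple-flowered: 342 × 9/16 = 192.375
  white-flowered: 342 × 7/16 = 149.625
Contribution of purple-flowered: (229 − 192.375)² / 192.375 = 6.9728

6.973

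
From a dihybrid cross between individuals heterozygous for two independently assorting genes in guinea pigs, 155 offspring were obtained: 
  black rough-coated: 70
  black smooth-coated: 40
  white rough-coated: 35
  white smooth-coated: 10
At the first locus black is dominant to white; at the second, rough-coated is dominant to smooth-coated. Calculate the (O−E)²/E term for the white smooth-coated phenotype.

0.010

A dihybrid F₂ with independent assortment and complete dominance at both loci gives a 9:3:3:1 phenotypic ratio.
The 9:3:3:1 ratio has 16 parts, so with N = 155 the expected counts are:
  black rough-coated: 155 × 9/16 = 87.1875
  black smooth-coated: 155 × 3/16 = 29.0625
  white rough-coated: 155 × 3/16 = 29.0625
  white smooth-coated: 155 × 1/16 = 9.6875
Contribution of white smooth-coated: (10 − 9.6875)² / 9.6875 = 0.0101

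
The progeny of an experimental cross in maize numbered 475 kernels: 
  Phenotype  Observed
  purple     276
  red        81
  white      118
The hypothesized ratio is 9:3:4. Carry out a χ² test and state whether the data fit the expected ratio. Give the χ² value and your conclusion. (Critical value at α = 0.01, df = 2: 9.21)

1.025; consistent

Expected counts for N = 475 under a 9:3:4 ratio (total parts = 16):
  purple: 475 × 9/16 = 267.1875
  red: 475 × 3/16 = 89.0625
  white: 475 × 4/16 = 118.75
χ² = Σ (O − E)² / E
  purple: (276 − 267.1875)² / 267.1875 = 0.2907
  red: (81 − 89.0625)² / 89.0625 = 0.7299
  white: (118 − 118.75)² / 118.75 = 0.0047
χ² = 0.2907 + 0.7299 + 0.0047 = 1.0253 ≈ 1.025
Degrees of freedom = 3 − 1 = 2; critical value at α = 0.01 is 9.21.
Since 1.025 < 9.21, we fail to reject the null hypothesis — the data are consistent with the 9:3:4 ratio.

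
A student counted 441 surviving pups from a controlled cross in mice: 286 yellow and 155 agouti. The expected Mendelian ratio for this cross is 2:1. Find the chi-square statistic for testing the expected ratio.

The 2:1 ratio has 3 parts, so with N = 441 the expected counts are:
  yellow: 441 × 2/3 = 294
  agouti: 441 × 1/3 = 147
χ² = Σ (O − E)² / E
  yellow: (286 − 294)² / 294 = 0.2177
  agouti: (155 − 147)² / 147 = 0.4354
χ² = 0.2177 + 0.4354 = 0.6531 ≈ 0.653

0.653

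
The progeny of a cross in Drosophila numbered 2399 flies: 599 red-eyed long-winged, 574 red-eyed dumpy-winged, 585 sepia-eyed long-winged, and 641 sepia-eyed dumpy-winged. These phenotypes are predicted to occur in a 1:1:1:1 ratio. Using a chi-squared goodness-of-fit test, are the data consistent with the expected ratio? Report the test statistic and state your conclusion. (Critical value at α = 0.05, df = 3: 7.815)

The 1:1:1:1 ratio has 4 parts, so with N = 2399 the expected counts are:
  red-eyed long-winged: 2399 × 1/4 = 599.75
  red-eyed dumpy-winged: 2399 × 1/4 = 599.75
  sepia-eyed long-winged: 2399 × 1/4 = 599.75
  sepia-eyed dumpy-winged: 2399 × 1/4 = 599.75
χ² = Σ (O − E)² / E
  red-eyed long-winged: (599 − 599.75)² / 599.75 = 0.0009
  red-eyed dumpy-winged: (574 − 599.75)² / 599.75 = 1.1056
  sepia-eyed long-winged: (585 − 599.75)² / 599.75 = 0.3628
  sepia-eyed dumpy-winged: (641 − 599.75)² / 599.75 = 2.8371
χ² = 0.0009 + 1.1056 + 0.3628 + 2.8371 = 4.3064 ≈ 4.306
Degrees of freedom = 4 − 1 = 3; critical value at α = 0.05 is 7.815.
Since 4.306 < 7.815, we fail to reject the null hypothesis — the data are consistent with the 1:1:1:1 ratio.

4.306; consistent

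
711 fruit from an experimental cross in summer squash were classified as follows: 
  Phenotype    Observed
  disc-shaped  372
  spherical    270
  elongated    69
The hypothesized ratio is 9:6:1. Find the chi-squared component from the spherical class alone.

The 9:6:1 ratio has 16 parts, so with N = 711 the expected counts are:
  disc-shaped: 711 × 9/16 = 399.9375
  spherical: 711 × 6/16 = 266.625
  elongated: 711 × 1/16 = 44.4375
Contribution of spherical: (270 − 266.625)² / 266.625 = 0.0427

0.043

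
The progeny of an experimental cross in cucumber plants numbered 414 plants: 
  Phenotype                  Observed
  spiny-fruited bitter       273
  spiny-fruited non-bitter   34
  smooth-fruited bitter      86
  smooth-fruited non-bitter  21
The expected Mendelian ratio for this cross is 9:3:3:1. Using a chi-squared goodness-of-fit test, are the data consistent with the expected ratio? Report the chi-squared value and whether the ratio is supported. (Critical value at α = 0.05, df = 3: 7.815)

33.253; not consistent

The 9:3:3:1 ratio has 16 parts, so with N = 414 the expected counts are:
  spiny-fruited bitter: 414 × 9/16 = 232.875
  spiny-fruited non-bitter: 414 × 3/16 = 77.625
  smooth-fruited bitter: 414 × 3/16 = 77.625
  smooth-fruited non-bitter: 414 × 1/16 = 25.875
χ² = Σ (O − E)² / E
  spiny-fruited bitter: (273 − 232.875)² / 232.875 = 6.9136
  spiny-fruited non-bitter: (34 − 77.625)² / 77.625 = 24.5171
  smooth-fruited bitter: (86 − 77.625)² / 77.625 = 0.9036
  smooth-fruited non-bitter: (21 − 25.875)² / 25.875 = 0.9185
χ² = 6.9136 + 24.5171 + 0.9036 + 0.9185 = 33.2528 ≈ 33.253
Degrees of freedom = 4 − 1 = 3; critical value at α = 0.05 is 7.815.
Since 33.253 > 7.815, we reject the null hypothesis — the data do not fit the 9:3:3:1 ratio.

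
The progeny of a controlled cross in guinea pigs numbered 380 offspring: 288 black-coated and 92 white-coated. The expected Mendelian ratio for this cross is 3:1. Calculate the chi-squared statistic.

0.126

Total ratio parts = 4. Expected numbers out of 380:
  black-coated: 380 × 3/4 = 285
  white-coated: 380 × 1/4 = 95
χ² = Σ (O − E)² / E
  black-coated: (288 − 285)² / 285 = 0.0316
  white-coated: (92 − 95)² / 95 = 0.0947
χ² = 0.0316 + 0.0947 = 0.1263 ≈ 0.126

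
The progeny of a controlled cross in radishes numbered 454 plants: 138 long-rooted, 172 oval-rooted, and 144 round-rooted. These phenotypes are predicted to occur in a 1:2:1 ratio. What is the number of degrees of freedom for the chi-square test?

2

A goodness-of-fit test with 3 phenotype classes has df = 3 − 1 = 2.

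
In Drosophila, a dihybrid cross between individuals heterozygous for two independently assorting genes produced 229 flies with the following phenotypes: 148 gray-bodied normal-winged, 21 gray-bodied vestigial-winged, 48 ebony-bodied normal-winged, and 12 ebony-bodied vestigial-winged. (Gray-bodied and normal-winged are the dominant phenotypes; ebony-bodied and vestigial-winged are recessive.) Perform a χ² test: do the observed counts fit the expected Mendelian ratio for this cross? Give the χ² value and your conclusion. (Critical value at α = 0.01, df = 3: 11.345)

15.037; not consistent

A dihybrid F₂ with independent assortment and complete dominance at both loci gives a 9:3:3:1 phenotypic ratio.
Total ratio parts = 16. Expected numbers out of 229:
  gray-bodied normal-winged: 229 × 9/16 = 128.8125
  gray-bodied vestigial-winged: 229 × 3/16 = 42.9375
  ebony-bodied normal-winged: 229 × 3/16 = 42.9375
  ebony-bodied vestigial-winged: 229 × 1/16 = 14.3125
χ² = Σ (O − E)² / E
  gray-bodied normal-winged: (148 − 128.8125)² / 128.8125 = 2.8581
  gray-bodied vestigial-winged: (21 − 42.9375)² / 42.9375 = 11.2082
  ebony-bodied normal-winged: (48 − 42.9375)² / 42.9375 = 0.5969
  ebony-bodied vestigial-winged: (12 − 14.3125)² / 14.3125 = 0.3736
χ² = 2.8581 + 11.2082 + 0.5969 + 0.3736 = 15.0368 ≈ 15.037
Degrees of freedom = 4 − 1 = 3; critical value at α = 0.01 is 11.345.
Since 15.037 > 11.345, we reject the null hypothesis — the data do not fit the 9:3:3:1 ratio.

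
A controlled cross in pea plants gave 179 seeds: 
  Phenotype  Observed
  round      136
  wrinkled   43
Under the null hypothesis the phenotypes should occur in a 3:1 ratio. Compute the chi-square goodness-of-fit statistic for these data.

0.091

Total ratio parts = 4. Expected numbers out of 179:
  round: 179 × 3/4 = 134.25
  wrinkled: 179 × 1/4 = 44.75
χ² = Σ (O − E)² / E
  round: (136 − 134.25)² / 134.25 = 0.0228
  wrinkled: (43 − 44.75)² / 44.75 = 0.0684
χ² = 0.0228 + 0.0684 = 0.0912 ≈ 0.091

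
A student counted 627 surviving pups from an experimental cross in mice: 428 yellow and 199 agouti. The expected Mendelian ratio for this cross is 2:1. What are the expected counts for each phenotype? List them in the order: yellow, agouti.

The 2:1 ratio has 3 parts, so with N = 627 the expected counts are:
  yellow: 627 × 2/3 = 418
  agouti: 627 × 1/3 = 209

418, 209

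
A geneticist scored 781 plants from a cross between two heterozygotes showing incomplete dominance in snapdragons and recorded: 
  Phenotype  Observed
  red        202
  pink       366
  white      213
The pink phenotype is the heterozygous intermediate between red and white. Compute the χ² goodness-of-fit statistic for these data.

With incomplete dominance, a heterozygote × heterozygote cross gives a 1:2:1 phenotypic ratio.
The 1:2:1 ratio has 4 parts, so with N = 781 the expected counts are:
  red: 781 × 1/4 = 195.25
  pink: 781 × 2/4 = 390.5
  white: 781 × 1/4 = 195.25
χ² = Σ (O − E)² / E
  red: (202 − 195.25)² / 195.25 = 0.2334
  pink: (366 − 390.5)² / 390.5 = 1.5371
  white: (213 − 195.25)² / 195.25 = 1.6136
χ² = 0.2334 + 1.5371 + 1.6136 = 3.3841 ≈ 3.384

3.384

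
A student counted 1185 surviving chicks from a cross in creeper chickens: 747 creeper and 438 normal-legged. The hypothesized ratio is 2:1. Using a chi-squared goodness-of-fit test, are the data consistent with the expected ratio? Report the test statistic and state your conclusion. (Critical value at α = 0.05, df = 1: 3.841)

7.022; not consistent

Under the 2:1 hypothesis (Σ ratio = 3, N = 1185):
  creeper: 1185 × 2/3 = 790
  normal-legged: 1185 × 1/3 = 395
χ² = Σ (O − E)² / E
  creeper: (747 − 790)² / 790 = 2.3405
  normal-legged: (438 − 395)² / 395 = 4.6810
χ² = 2.3405 + 4.6810 = 7.0215 ≈ 7.022
Degrees of freedom = 2 − 1 = 1; critical value at α = 0.05 is 3.841.
Since 7.022 > 3.841, we reject the null hypothesis — the data do not fit the 2:1 ratio.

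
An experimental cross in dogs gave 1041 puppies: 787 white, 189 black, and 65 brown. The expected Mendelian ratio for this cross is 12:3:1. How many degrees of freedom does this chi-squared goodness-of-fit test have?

A goodness-of-fit test with 3 phenotype classes has df = 3 − 1 = 2.

2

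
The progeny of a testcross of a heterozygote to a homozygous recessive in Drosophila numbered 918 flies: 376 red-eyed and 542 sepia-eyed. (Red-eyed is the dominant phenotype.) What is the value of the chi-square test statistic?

A testcross of a heterozygote (Aa × aa) gives a 1:1 phenotypic ratio.
Total ratio parts = 2. Expected numbers out of 918:
  red-eyed: 918 × 1/2 = 459
  sepia-eyed: 918 × 1/2 = 459
χ² = Σ (O − E)² / E
  red-eyed: (376 − 459)² / 459 = 15.0087
  sepia-eyed: (542 − 459)² / 459 = 15.0087
χ² = 15.0087 + 15.0087 = 30.0174 ≈ 30.017

30.017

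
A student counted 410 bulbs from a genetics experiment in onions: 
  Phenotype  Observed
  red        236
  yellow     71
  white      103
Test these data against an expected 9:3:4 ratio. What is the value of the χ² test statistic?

Expected counts for N = 410 under a 9:3:4 ratio (total parts = 16):
  red: 410 × 9/16 = 230.625
  yellow: 410 × 3/16 = 76.875
  white: 410 × 4/16 = 102.5
χ² = Σ (O − E)² / E
  red: (236 − 230.625)² / 230.625 = 0.1253
  yellow: (71 − 76.875)² / 76.875 = 0.4490
  white: (103 − 102.5)² / 102.5 = 0.0024
χ² = 0.1253 + 0.4490 + 0.0024 = 0.5767 ≈ 0.577

0.577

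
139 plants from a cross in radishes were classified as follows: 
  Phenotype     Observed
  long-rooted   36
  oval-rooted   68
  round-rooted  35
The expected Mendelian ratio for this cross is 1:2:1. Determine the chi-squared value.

0.079

The 1:2:1 ratio has 4 parts, so with N = 139 the expected counts are:
  long-rooted: 139 × 1/4 = 34.75
  oval-rooted: 139 × 2/4 = 69.5
  round-rooted: 139 × 1/4 = 34.75
χ² = Σ (O − E)² / E
  long-rooted: (36 − 34.75)² / 34.75 = 0.0450
  oval-rooted: (68 − 69.5)² / 69.5 = 0.0324
  round-rooted: (35 − 34.75)² / 34.75 = 0.0018
χ² = 0.0450 + 0.0324 + 0.0018 = 0.0792 ≈ 0.079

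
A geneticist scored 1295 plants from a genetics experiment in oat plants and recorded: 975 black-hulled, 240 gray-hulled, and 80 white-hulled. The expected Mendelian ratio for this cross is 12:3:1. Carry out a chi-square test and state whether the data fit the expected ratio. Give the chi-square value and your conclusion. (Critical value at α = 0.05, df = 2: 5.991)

Expected counts for N = 1295 under a 12:3:1 ratio (total parts = 16):
  black-hulled: 1295 × 12/16 = 971.25
  gray-hulled: 1295 × 3/16 = 242.8125
  white-hulled: 1295 × 1/16 = 80.9375
χ² = Σ (O − E)² / E
  black-hulled: (975 − 971.25)² / 971.25 = 0.0145
  gray-hulled: (240 − 242.8125)² / 242.8125 = 0.0326
  white-hulled: (80 − 80.9375)² / 80.9375 = 0.0109
χ² = 0.0145 + 0.0326 + 0.0109 = 0.058
Degrees of freedom = 3 − 1 = 2; critical value at α = 0.05 is 5.991.
Since 0.058 < 5.991, we fail to reject the null hypothesis — the data are consistent with the 12:3:1 ratio.

0.058; consistent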